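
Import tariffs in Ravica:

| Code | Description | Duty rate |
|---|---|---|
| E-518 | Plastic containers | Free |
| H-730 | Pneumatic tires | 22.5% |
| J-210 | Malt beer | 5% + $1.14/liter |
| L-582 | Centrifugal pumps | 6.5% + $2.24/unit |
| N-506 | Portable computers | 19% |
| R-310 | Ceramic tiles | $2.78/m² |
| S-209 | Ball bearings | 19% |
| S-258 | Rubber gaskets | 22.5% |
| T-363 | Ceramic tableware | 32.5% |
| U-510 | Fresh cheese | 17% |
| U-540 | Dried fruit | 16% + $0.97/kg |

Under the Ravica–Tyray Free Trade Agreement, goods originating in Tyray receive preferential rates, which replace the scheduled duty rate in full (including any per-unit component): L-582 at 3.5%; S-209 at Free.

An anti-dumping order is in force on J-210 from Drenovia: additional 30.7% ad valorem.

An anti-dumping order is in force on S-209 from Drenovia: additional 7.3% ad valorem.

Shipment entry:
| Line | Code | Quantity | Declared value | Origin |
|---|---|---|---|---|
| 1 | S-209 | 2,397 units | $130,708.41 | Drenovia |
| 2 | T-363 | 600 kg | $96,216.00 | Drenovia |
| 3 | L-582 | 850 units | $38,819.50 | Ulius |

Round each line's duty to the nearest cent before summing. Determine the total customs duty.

Line 1 (S-209, Drenovia, 2,397 units, $130,708.41):
Base rate for S-209 is 19%.
S-209 has an FTA preferential rate, but origin Drenovia is not Tyray; base rate stands.
Additional duty on S-209 from Drenovia: +7.3%. Applied ad valorem rate: 19% + 7.3% = 26.3%.
Duty = $130,708.41 × 26.3% = $34,376.31.
Line 2 (T-363, Drenovia, 600 kg, $96,216.00):
Base rate for T-363 is 32.5%.
Duty = $96,216.00 × 32.5% = $31,270.20.
Line 3 (L-582, Ulius, 850 units, $38,819.50):
Base rate for L-582 is 6.5% + $2.24/unit.
L-582 has an FTA preferential rate, but origin Ulius is not Tyray; base rate stands.
Duty = $38,819.50 × 6.5% + 850 × $2.24 = $4,427.27.
Total = $34,376.31 + $31,270.20 + $4,427.27 = $70,073.78.

$70,073.78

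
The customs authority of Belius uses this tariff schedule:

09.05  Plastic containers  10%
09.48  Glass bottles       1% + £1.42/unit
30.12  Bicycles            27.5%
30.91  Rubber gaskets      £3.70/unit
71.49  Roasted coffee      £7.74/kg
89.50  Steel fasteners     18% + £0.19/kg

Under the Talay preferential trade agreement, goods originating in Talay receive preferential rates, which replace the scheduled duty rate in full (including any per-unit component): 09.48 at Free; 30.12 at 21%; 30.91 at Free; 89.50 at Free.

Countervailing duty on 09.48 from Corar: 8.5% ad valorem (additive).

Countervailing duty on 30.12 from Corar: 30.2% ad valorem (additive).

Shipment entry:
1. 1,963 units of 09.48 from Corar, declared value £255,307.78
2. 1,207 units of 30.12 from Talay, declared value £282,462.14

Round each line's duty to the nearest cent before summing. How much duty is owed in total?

Line 1 (09.48, Corar, 1,963 units, £255,307.78):
Base rate for 09.48 is 1% + £1.42/unit.
09.48 has an FTA preferential rate, but origin Corar is not Talay; base rate stands.
Additional duty on 09.48 from Corar: +8.5%. Applied ad valorem rate: 1% + 8.5% = 9.5%.
Duty = £255,307.78 × 9.5% + 1,963 × £1.42 = £27,041.70.
Line 2 (30.12, Talay, 1,207 units, £282,462.14):
Base rate for 30.12 is 27.5%.
Origin Talay qualifies under the Belius–Talay agreement and 30.12 is covered: preferential rate 21% applies instead.
The additional-duty order on 30.12 targets Corar, not Talay; it does not apply.
Duty = £282,462.14 × 21% = £59,317.05.
Total = £27,041.70 + £59,317.05 = £86,358.75.

£86,358.75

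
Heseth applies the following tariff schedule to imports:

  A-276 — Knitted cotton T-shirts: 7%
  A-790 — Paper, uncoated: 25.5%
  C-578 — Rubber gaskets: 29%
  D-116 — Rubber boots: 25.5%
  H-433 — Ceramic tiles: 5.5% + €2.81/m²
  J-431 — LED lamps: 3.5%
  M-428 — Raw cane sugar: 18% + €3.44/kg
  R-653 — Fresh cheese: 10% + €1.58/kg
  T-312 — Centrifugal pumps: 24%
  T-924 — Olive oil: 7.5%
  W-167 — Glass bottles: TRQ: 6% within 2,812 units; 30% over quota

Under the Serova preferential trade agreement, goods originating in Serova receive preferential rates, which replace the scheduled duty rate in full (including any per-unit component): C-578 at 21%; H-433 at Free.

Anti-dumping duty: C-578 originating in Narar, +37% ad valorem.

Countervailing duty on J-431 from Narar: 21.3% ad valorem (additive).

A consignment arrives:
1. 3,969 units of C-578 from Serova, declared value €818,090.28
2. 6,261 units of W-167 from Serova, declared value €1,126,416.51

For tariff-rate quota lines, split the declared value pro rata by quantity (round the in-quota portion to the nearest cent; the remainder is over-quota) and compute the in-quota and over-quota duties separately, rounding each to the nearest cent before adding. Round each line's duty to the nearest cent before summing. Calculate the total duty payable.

Line 1 (C-578, Serova, 3,969 units, €818,090.28):
Base rate for C-578 is 29%.
Origin Serova qualifies under the Heseth–Serova agreement and C-578 is covered: preferential rate 21% applies instead.
The additional-duty order on C-578 targets Narar, not Serova; it does not apply.
Duty = €818,090.28 × 21% = €171,798.96.
Line 2 (W-167, Serova, 6,261 units, €1,126,416.51):
Code W-167 is under a tariff-rate quota (threshold 2,812 units). In-quota: 2,812 units at 6%; over-quota: 3,449 units at 30%.
Pro-rata value split: in-quota = €1,126,416.51 × 2,812/6,261 = €505,906.92; over-quota = €1,126,416.51 − €505,906.92 = €620,509.59.
In-quota duty = €505,906.92 × 6% = €30,354.42. Over-quota duty = €620,509.59 × 30% = €186,152.88.
Line duty = €30,354.42 + €186,152.88 = €216,507.30.
Total = €171,798.96 + €216,507.30 = €388,306.26.

€388,306.26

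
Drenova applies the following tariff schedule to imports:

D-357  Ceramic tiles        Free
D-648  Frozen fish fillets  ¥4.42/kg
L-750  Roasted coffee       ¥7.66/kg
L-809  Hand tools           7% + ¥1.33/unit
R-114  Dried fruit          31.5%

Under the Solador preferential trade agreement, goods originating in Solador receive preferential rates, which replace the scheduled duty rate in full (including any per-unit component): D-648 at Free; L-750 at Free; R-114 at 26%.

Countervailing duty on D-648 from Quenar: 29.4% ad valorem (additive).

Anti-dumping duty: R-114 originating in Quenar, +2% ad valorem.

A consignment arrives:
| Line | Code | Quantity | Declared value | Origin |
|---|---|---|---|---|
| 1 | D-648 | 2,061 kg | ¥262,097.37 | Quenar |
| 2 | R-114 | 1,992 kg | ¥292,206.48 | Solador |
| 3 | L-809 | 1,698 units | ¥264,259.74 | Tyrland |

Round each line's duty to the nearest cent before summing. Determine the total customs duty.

Line 1 (D-648, Quenar, 2,061 kg, ¥262,097.37):
Base rate for D-648 is ¥4.42/kg.
D-648 has an FTA preferential rate, but origin Quenar is not Solador; base rate stands.
Additional duty on D-648 from Quenar: +29.4% ad valorem. Applied ad valorem rate = 29.4%.
Duty = ¥262,097.37 × 29.4% + 2,061 × ¥4.42 = ¥86,166.25.
Line 2 (R-114, Solador, 1,992 kg, ¥292,206.48):
Base rate for R-114 is 31.5%.
Origin Solador qualifies under the Drenova–Solador agreement and R-114 is covered: preferential rate 26% applies instead.
The additional-duty order on R-114 targets Quenar, not Solador; it does not apply.
Duty = ¥292,206.48 × 26% = ¥75,973.68.
Line 3 (L-809, Tyrland, 1,698 units, ¥264,259.74):
Base rate for L-809 is 7% + ¥1.33/unit.
Duty = ¥264,259.74 × 7% + 1,698 × ¥1.33 = ¥20,756.52.
Total = ¥86,166.25 + ¥75,973.68 + ¥20,756.52 = ¥182,896.45.

¥182,896.45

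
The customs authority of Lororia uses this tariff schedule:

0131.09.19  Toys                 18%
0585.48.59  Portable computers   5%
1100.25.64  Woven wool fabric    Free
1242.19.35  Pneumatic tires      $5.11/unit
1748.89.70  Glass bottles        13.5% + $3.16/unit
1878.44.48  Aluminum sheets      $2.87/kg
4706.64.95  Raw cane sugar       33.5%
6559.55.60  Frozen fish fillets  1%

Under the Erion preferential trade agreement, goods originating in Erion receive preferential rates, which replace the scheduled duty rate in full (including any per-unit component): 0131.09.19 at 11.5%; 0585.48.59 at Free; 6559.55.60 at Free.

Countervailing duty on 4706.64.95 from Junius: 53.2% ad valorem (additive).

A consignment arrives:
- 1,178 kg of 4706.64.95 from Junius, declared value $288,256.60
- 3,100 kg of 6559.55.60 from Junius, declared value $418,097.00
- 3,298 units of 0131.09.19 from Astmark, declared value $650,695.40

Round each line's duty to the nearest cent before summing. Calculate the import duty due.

$371,224.61

Line 1 (4706.64.95, Junius, 1,178 kg, $288,256.60):
Base rate for 4706.64.95 is 33.5%.
Additional duty on 4706.64.95 from Junius: +53.2%. Applied ad valorem rate: 33.5% + 53.2% = 86.7%.
Duty = $288,256.60 × 86.7% = $249,918.47.
Line 2 (6559.55.60, Junius, 3,100 kg, $418,097.00):
Base rate for 6559.55.60 is 1%.
6559.55.60 has an FTA preferential rate, but origin Junius is not Erion; base rate stands.
Duty = $418,097.00 × 1% = $4,180.97.
Line 3 (0131.09.19, Astmark, 3,298 units, $650,695.40):
Base rate for 0131.09.19 is 18%.
0131.09.19 has an FTA preferential rate, but origin Astmark is not Erion; base rate stands.
Duty = $650,695.40 × 18% = $117,125.17.
Total = $249,918.47 + $4,180.97 + $117,125.17 = $371,224.61.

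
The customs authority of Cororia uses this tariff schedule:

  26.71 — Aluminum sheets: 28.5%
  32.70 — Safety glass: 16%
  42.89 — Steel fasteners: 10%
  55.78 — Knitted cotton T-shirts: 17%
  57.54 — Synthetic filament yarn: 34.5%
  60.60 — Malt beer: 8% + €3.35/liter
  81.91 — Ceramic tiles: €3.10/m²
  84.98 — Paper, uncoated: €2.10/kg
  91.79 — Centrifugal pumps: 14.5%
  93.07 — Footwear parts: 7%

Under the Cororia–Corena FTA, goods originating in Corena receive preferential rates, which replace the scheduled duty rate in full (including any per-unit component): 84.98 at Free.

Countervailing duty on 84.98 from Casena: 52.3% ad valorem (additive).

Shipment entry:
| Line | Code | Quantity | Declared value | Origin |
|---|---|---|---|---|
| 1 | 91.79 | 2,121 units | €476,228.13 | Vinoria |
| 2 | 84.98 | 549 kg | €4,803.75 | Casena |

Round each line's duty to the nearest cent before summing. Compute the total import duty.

Line 1 (91.79, Vinoria, 2,121 units, €476,228.13):
Base rate for 91.79 is 14.5%.
Duty = €476,228.13 × 14.5% = €69,053.08.
Line 2 (84.98, Casena, 549 kg, €4,803.75):
Base rate for 84.98 is €2.10/kg.
84.98 has an FTA preferential rate, but origin Casena is not Corena; base rate stands.
Additional duty on 84.98 from Casena: +52.3% ad valorem. Applied ad valorem rate = 52.3%.
Duty = €4,803.75 × 52.3% + 549 × €2.10 = €3,665.26.
Total = €69,053.08 + €3,665.26 = €72,718.34.

€72,718.34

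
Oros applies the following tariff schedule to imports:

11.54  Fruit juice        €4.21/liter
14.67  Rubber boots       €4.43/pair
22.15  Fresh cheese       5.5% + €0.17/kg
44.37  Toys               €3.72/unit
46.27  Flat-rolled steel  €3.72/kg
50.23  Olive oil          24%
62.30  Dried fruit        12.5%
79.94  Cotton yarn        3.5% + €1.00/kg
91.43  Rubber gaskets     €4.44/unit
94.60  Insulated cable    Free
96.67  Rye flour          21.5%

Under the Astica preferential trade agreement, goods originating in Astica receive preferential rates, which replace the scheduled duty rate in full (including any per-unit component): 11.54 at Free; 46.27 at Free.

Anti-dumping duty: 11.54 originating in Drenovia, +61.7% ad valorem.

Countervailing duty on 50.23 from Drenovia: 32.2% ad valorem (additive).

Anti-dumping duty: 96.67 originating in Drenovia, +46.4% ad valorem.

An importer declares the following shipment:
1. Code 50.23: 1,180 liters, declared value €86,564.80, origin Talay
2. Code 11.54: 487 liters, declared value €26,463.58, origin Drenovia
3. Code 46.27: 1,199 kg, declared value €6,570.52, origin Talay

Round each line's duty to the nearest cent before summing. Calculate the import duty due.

€43,614.13

Line 1 (50.23, Talay, 1,180 liters, €86,564.80):
Base rate for 50.23 is 24%.
The additional-duty order on 50.23 targets Drenovia, not Talay; it does not apply.
Duty = €86,564.80 × 24% = €20,775.55.
Line 2 (11.54, Drenovia, 487 liters, €26,463.58):
Base rate for 11.54 is €4.21/liter.
11.54 has an FTA preferential rate, but origin Drenovia is not Astica; base rate stands.
Additional duty on 11.54 from Drenovia: +61.7% ad valorem. Applied ad valorem rate = 61.7%.
Duty = €26,463.58 × 61.7% + 487 × €4.21 = €18,378.30.
Line 3 (46.27, Talay, 1,199 kg, €6,570.52):
Base rate for 46.27 is €3.72/kg.
46.27 has an FTA preferential rate, but origin Talay is not Astica; base rate stands.
Duty = 1,199 × €3.72 = €4,460.28.
Total = €20,775.55 + €18,378.30 + €4,460.28 = €43,614.13.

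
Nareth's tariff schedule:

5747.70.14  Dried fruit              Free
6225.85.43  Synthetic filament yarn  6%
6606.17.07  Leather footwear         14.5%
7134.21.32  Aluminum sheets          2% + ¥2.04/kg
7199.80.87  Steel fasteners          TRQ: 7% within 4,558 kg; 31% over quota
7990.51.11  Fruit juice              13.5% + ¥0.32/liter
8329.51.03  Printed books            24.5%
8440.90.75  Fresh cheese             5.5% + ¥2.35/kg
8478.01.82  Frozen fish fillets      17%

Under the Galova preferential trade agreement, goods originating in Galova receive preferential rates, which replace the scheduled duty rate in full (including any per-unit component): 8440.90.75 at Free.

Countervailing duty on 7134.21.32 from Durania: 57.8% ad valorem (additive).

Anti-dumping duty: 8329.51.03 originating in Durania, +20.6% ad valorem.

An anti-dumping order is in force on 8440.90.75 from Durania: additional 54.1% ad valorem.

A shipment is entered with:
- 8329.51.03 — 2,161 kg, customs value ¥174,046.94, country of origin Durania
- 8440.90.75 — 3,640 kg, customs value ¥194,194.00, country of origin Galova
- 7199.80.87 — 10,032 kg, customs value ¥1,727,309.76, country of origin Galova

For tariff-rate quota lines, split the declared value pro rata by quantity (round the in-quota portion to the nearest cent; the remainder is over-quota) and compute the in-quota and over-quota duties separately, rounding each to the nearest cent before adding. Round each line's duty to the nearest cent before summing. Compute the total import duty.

Line 1 (8329.51.03, Durania, 2,161 kg, ¥174,046.94):
Base rate for 8329.51.03 is 24.5%.
Additional duty on 8329.51.03 from Durania: +20.6%. Applied ad valorem rate: 24.5% + 20.6% = 45.1%.
Duty = ¥174,046.94 × 45.1% = ¥78,495.17.
Line 2 (8440.90.75, Galova, 3,640 kg, ¥194,194.00):
Base rate for 8440.90.75 is 5.5% + ¥2.35/kg.
Origin Galova qualifies under the Nareth–Galova agreement and 8440.90.75 is covered: preferential rate Free applies instead.
The additional-duty order on 8440.90.75 targets Durania, not Galova; it does not apply.
Duty = ¥194,194.00 × 0% = ¥0.00.
Line 3 (7199.80.87, Galova, 10,032 kg, ¥1,727,309.76):
Code 7199.80.87 is under a tariff-rate quota (threshold 4,558 kg). In-quota: 4,558 kg at 7%; over-quota: 5,474 kg at 31%.
Pro-rata value split: in-quota = ¥1,727,309.76 × 4,558/10,032 = ¥784,796.44; over-quota = ¥1,727,309.76 − ¥784,796.44 = ¥942,513.32.
In-quota duty = ¥784,796.44 × 7% = ¥54,935.75. Over-quota duty = ¥942,513.32 × 31% = ¥292,179.13.
Line duty = ¥54,935.75 + ¥292,179.13 = ¥347,114.88.
Total = ¥78,495.17 + ¥0.00 + ¥347,114.88 = ¥425,610.05.

¥425,610.05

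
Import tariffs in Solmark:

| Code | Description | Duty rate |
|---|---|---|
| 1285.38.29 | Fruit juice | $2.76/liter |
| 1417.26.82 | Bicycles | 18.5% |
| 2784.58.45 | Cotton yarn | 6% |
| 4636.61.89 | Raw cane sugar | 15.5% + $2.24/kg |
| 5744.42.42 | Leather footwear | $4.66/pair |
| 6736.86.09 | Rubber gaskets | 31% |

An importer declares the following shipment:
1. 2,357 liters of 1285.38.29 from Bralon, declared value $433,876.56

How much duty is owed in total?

Line 1 (1285.38.29, Bralon, 2,357 liters, $433,876.56):
Base rate for 1285.38.29 is $2.76/liter.
Duty = 2,357 × $2.76 = $6,505.32.

$6,505.32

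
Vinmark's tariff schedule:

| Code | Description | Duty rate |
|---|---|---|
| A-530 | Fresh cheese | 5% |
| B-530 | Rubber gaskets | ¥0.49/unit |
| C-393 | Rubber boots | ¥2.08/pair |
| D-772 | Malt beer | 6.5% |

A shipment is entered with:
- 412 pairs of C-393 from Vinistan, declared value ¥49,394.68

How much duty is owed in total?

¥856.96

Line 1 (C-393, Vinistan, 412 pairs, ¥49,394.68):
Base rate for C-393 is ¥2.08/pair.
Duty = 412 × ¥2.08 = ¥856.96.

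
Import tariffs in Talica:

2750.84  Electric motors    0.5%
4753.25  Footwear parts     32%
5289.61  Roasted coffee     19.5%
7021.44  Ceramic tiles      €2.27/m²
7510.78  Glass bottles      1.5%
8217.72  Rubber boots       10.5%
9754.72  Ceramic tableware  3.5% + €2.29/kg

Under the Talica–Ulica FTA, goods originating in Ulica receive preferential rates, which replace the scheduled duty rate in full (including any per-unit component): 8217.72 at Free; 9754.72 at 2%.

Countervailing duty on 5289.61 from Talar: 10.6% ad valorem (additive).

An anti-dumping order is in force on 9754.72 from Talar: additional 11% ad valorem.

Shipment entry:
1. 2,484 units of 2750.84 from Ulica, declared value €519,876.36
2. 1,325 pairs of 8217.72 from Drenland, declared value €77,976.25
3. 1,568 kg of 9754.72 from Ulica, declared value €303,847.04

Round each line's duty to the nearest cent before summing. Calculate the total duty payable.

Line 1 (2750.84, Ulica, 2,484 units, €519,876.36):
Base rate for 2750.84 is 0.5%.
Origin Ulica is the FTA partner but 2750.84 is not on the preference list; base rate stands.
Duty = €519,876.36 × 0.5% = €2,599.38.
Line 2 (8217.72, Drenland, 1,325 pairs, €77,976.25):
Base rate for 8217.72 is 10.5%.
8217.72 has an FTA preferential rate, but origin Drenland is not Ulica; base rate stands.
Duty = €77,976.25 × 10.5% = €8,187.51.
Line 3 (9754.72, Ulica, 1,568 kg, €303,847.04):
Base rate for 9754.72 is 3.5% + €2.29/kg.
Origin Ulica qualifies under the Talica–Ulica agreement and 9754.72 is covered: preferential rate 2% applies instead.
The additional-duty order on 9754.72 targets Talar, not Ulica; it does not apply.
Duty = €303,847.04 × 2% = €6,076.94.
Total = €2,599.38 + €8,187.51 + €6,076.94 = €16,863.83.

€16,863.83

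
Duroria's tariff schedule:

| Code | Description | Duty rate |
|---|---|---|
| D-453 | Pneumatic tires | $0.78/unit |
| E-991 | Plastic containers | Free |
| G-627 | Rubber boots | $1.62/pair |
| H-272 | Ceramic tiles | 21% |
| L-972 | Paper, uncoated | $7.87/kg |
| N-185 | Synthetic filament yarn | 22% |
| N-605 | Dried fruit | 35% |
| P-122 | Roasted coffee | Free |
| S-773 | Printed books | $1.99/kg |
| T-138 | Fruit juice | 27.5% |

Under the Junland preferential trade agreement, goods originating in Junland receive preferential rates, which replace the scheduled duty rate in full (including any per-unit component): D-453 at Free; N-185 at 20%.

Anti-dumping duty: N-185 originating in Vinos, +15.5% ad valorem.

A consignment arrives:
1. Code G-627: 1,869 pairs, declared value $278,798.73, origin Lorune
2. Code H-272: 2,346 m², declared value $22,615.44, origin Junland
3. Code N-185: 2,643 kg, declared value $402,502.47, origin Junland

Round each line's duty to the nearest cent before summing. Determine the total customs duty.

$88,277.51

Line 1 (G-627, Lorune, 1,869 pairs, $278,798.73):
Base rate for G-627 is $1.62/pair.
Duty = 1,869 × $1.62 = $3,027.78.
Line 2 (H-272, Junland, 2,346 m², $22,615.44):
Base rate for H-272 is 21%.
Origin Junland is the FTA partner but H-272 is not on the preference list; base rate stands.
Duty = $22,615.44 × 21% = $4,749.24.
Line 3 (N-185, Junland, 2,643 kg, $402,502.47):
Base rate for N-185 is 22%.
Origin Junland qualifies under the Duroria–Junland agreement and N-185 is covered: preferential rate 20% applies instead.
The additional-duty order on N-185 targets Vinos, not Junland; it does not apply.
Duty = $402,502.47 × 20% = $80,500.49.
Total = $3,027.78 + $4,749.24 + $80,500.49 = $88,277.51.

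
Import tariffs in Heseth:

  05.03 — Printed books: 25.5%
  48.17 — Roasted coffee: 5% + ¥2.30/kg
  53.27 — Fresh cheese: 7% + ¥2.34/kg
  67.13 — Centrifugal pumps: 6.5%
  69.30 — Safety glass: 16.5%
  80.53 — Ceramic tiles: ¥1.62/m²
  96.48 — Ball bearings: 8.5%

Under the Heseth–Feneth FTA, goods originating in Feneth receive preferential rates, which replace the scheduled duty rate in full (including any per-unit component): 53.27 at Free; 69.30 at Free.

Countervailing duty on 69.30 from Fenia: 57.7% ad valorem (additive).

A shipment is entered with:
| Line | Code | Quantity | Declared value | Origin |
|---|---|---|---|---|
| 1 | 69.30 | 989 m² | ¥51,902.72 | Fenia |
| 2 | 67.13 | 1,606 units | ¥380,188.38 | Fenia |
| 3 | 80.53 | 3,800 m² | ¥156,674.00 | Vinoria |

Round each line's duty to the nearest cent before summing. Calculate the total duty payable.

¥69,380.06

Line 1 (69.30, Fenia, 989 m², ¥51,902.72):
Base rate for 69.30 is 16.5%.
69.30 has an FTA preferential rate, but origin Fenia is not Feneth; base rate stands.
Additional duty on 69.30 from Fenia: +57.7%. Applied ad valorem rate: 16.5% + 57.7% = 74.2%.
Duty = ¥51,902.72 × 74.2% = ¥38,511.82.
Line 2 (67.13, Fenia, 1,606 units, ¥380,188.38):
Base rate for 67.13 is 6.5%.
Duty = ¥380,188.38 × 6.5% = ¥24,712.24.
Line 3 (80.53, Vinoria, 3,800 m², ¥156,674.00):
Base rate for 80.53 is ¥1.62/m².
Duty = 3,800 × ¥1.62 = ¥6,156.00.
Total = ¥38,511.82 + ¥24,712.24 + ¥6,156.00 = ¥69,380.06.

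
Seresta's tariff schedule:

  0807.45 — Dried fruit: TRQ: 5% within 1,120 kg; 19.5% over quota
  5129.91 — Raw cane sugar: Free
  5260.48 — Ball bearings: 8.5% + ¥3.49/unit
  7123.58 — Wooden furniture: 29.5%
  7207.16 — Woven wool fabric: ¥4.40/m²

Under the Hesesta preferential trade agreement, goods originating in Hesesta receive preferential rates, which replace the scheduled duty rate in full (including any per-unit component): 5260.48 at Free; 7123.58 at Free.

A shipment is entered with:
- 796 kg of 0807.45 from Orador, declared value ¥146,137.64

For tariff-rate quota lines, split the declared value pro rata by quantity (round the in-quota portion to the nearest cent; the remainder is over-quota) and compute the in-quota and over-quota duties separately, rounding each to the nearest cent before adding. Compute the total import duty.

Line 1 (0807.45, Orador, 796 kg, ¥146,137.64):
Code 0807.45 is under a tariff-rate quota (threshold 1,120 kg). Quantity 796 kg is within the quota, so the in-quota rate 5% applies to the full value.
Duty = ¥146,137.64 × 5% = ¥7,306.88.

¥7,306.88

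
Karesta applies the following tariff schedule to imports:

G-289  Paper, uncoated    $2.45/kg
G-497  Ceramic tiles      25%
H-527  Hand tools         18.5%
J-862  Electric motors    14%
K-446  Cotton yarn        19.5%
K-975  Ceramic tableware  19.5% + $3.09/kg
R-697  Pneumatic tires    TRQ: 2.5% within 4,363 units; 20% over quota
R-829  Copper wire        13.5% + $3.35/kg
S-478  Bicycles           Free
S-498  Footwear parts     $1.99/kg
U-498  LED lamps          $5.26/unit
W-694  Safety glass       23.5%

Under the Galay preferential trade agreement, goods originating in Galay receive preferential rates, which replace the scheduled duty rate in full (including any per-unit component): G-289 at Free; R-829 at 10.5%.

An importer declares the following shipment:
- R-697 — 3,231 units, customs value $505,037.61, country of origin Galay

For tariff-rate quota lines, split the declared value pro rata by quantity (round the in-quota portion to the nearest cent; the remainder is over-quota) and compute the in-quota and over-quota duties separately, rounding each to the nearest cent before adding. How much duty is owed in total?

Line 1 (R-697, Galay, 3,231 units, $505,037.61):
Code R-697 is under a tariff-rate quota (threshold 4,363 units). Quantity 3,231 units is within the quota, so the in-quota rate 2.5% applies to the full value.
Duty = $505,037.61 × 2.5% = $12,625.94.

$12,625.94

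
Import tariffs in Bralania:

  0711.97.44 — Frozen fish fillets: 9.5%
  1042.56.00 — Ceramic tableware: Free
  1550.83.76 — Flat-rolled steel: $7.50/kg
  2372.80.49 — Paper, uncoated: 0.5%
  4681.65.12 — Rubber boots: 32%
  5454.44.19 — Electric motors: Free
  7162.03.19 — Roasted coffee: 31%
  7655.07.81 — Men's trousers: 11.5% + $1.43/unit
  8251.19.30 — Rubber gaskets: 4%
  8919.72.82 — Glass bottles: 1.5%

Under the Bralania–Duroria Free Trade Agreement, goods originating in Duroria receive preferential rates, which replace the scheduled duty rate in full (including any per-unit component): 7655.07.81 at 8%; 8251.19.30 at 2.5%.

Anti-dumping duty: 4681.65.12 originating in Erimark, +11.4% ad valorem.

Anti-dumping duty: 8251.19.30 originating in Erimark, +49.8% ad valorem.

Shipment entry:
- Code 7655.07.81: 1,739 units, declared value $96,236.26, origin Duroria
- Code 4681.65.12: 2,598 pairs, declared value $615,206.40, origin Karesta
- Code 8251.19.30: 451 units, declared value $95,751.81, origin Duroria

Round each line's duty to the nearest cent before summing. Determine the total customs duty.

$206,958.75

Line 1 (7655.07.81, Duroria, 1,739 units, $96,236.26):
Base rate for 7655.07.81 is 11.5% + $1.43/unit.
Origin Duroria qualifies under the Bralania–Duroria agreement and 7655.07.81 is covered: preferential rate 8% applies instead.
Duty = $96,236.26 × 8% = $7,698.90.
Line 2 (4681.65.12, Karesta, 2,598 pairs, $615,206.40):
Base rate for 4681.65.12 is 32%.
The additional-duty order on 4681.65.12 targets Erimark, not Karesta; it does not apply.
Duty = $615,206.40 × 32% = $196,866.05.
Line 3 (8251.19.30, Duroria, 451 units, $95,751.81):
Base rate for 8251.19.30 is 4%.
Origin Duroria qualifies under the Bralania–Duroria agreement and 8251.19.30 is covered: preferential rate 2.5% applies instead.
The additional-duty order on 8251.19.30 targets Erimark, not Duroria; it does not apply.
Duty = $95,751.81 × 2.5% = $2,393.80.
Total = $7,698.90 + $196,866.05 + $2,393.80 = $206,958.75.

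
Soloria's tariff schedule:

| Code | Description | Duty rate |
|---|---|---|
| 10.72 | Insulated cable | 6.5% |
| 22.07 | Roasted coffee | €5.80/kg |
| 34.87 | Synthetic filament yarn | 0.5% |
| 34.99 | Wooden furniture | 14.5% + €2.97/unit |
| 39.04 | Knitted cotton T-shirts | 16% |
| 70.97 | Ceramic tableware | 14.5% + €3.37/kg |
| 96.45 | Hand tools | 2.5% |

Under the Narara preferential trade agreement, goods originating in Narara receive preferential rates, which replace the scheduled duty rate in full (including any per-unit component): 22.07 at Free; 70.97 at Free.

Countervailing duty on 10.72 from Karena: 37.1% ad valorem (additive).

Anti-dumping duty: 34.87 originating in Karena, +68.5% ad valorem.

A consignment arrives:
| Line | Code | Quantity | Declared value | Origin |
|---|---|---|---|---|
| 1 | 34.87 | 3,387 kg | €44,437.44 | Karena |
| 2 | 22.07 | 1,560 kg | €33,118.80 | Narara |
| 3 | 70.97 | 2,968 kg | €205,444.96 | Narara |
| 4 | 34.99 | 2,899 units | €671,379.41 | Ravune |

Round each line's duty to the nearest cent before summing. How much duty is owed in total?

€136,621.87

Line 1 (34.87, Karena, 3,387 kg, €44,437.44):
Base rate for 34.87 is 0.5%.
Additional duty on 34.87 from Karena: +68.5%. Applied ad valorem rate: 0.5% + 68.5% = 69%.
Duty = €44,437.44 × 69% = €30,661.83.
Line 2 (22.07, Narara, 1,560 kg, €33,118.80):
Base rate for 22.07 is €5.80/kg.
Origin Narara qualifies under the Soloria–Narara agreement and 22.07 is covered: preferential rate Free applies instead.
Duty = €33,118.80 × 0% = €0.00.
Line 3 (70.97, Narara, 2,968 kg, €205,444.96):
Base rate for 70.97 is 14.5% + €3.37/kg.
Origin Narara qualifies under the Soloria–Narara agreement and 70.97 is covered: preferential rate Free applies instead.
Duty = €205,444.96 × 0% = €0.00.
Line 4 (34.99, Ravune, 2,899 units, €671,379.41):
Base rate for 34.99 is 14.5% + €2.97/unit.
Duty = €671,379.41 × 14.5% + 2,899 × €2.97 = €105,960.04.
Total = €30,661.83 + €0.00 + €0.00 + €105,960.04 = €136,621.87.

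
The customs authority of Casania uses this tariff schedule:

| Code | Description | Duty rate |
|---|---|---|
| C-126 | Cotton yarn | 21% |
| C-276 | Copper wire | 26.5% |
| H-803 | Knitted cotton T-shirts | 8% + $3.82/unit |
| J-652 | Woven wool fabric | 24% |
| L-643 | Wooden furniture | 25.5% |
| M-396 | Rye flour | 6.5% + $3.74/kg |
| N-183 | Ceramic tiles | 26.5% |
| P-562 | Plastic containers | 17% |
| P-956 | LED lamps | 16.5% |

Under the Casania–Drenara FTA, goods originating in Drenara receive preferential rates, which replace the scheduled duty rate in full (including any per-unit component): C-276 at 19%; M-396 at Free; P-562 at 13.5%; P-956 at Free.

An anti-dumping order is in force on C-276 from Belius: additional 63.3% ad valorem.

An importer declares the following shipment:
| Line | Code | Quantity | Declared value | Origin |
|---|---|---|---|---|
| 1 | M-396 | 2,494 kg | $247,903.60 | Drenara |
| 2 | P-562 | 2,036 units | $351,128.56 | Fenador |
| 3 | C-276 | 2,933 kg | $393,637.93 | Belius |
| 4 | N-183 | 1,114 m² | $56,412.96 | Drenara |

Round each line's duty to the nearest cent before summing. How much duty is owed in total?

Line 1 (M-396, Drenara, 2,494 kg, $247,903.60):
Base rate for M-396 is 6.5% + $3.74/kg.
Origin Drenara qualifies under the Casania–Drenara agreement and M-396 is covered: preferential rate Free applies instead.
Duty = $247,903.60 × 0% = $0.00.
Line 2 (P-562, Fenador, 2,036 units, $351,128.56):
Base rate for P-562 is 17%.
P-562 has an FTA preferential rate, but origin Fenador is not Drenara; base rate stands.
Duty = $351,128.56 × 17% = $59,691.86.
Line 3 (C-276, Belius, 2,933 kg, $393,637.93):
Base rate for C-276 is 26.5%.
C-276 has an FTA preferential rate, but origin Belius is not Drenara; base rate stands.
Additional duty on C-276 from Belius: +63.3%. Applied ad valorem rate: 26.5% + 63.3% = 89.8%.
Duty = $393,637.93 × 89.8% = $353,486.86.
Line 4 (N-183, Drenara, 1,114 m², $56,412.96):
Base rate for N-183 is 26.5%.
Origin Drenara is the FTA partner but N-183 is not on the preference list; base rate stands.
Duty = $56,412.96 × 26.5% = $14,949.43.
Total = $0.00 + $59,691.86 + $353,486.86 + $14,949.43 = $428,128.15.

$428,128.15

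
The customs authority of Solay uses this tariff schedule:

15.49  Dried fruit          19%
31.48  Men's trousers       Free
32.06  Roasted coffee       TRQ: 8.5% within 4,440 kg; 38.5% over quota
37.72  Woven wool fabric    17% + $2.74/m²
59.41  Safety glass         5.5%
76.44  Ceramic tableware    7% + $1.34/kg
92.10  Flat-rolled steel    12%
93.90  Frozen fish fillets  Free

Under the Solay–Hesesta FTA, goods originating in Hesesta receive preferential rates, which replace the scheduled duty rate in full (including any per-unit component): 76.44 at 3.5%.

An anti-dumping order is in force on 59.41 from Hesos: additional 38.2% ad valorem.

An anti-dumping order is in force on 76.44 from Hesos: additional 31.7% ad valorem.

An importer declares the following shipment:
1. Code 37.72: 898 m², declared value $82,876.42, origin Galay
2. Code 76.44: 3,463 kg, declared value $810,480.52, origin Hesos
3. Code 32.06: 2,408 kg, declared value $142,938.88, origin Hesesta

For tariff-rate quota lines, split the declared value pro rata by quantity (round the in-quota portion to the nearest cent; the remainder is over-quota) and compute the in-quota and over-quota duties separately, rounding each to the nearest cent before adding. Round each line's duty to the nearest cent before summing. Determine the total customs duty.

Line 1 (37.72, Galay, 898 m², $82,876.42):
Base rate for 37.72 is 17% + $2.74/m².
Duty = $82,876.42 × 17% + 898 × $2.74 = $16,549.51.
Line 2 (76.44, Hesos, 3,463 kg, $810,480.52):
Base rate for 76.44 is 7% + $1.34/kg.
76.44 has an FTA preferential rate, but origin Hesos is not Hesesta; base rate stands.
Additional duty on 76.44 from Hesos: +31.7%. Applied ad valorem rate: 7% + 31.7% = 38.7%.
Duty = $810,480.52 × 38.7% + 3,463 × $1.34 = $318,296.38.
Line 3 (32.06, Hesesta, 2,408 kg, $142,938.88):
Code 32.06 is under a tariff-rate quota (threshold 4,440 kg). Quantity 2,408 kg is within the quota, so the in-quota rate 8.5% applies to the full value.
Duty = $142,938.88 × 8.5% = $12,149.80.
Total = $16,549.51 + $318,296.38 + $12,149.80 = $346,995.69.

$346,995.69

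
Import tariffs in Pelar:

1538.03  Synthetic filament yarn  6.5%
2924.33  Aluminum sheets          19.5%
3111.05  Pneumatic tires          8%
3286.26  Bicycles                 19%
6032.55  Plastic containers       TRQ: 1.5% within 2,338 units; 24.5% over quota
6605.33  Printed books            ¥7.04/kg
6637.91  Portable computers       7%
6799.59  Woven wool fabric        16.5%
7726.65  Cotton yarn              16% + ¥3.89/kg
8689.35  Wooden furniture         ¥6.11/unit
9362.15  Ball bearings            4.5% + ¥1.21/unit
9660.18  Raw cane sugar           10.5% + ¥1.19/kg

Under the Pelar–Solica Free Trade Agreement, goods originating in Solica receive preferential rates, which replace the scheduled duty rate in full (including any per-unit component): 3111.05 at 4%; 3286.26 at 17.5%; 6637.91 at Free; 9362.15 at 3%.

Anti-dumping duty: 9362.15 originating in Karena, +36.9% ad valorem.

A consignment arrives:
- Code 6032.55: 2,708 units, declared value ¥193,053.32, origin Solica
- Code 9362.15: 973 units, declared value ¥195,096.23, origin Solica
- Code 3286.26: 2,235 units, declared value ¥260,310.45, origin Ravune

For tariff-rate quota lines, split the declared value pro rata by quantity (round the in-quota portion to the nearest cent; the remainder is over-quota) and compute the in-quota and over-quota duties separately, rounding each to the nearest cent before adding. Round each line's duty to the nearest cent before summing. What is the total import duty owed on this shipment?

Line 1 (6032.55, Solica, 2,708 units, ¥193,053.32):
Code 6032.55 is under a tariff-rate quota (threshold 2,338 units). In-quota: 2,338 units at 1.5%; over-quota: 370 units at 24.5%.
Pro-rata value split: in-quota = ¥193,053.32 × 2,338/2,708 = ¥166,676.02; over-quota = ¥193,053.32 − ¥166,676.02 = ¥26,377.30.
In-quota duty = ¥166,676.02 × 1.5% = ¥2,500.14. Over-quota duty = ¥26,377.30 × 24.5% = ¥6,462.44.
Line duty = ¥2,500.14 + ¥6,462.44 = ¥8,962.58.
Line 2 (9362.15, Solica, 973 units, ¥195,096.23):
Base rate for 9362.15 is 4.5% + ¥1.21/unit.
Origin Solica qualifies under the Pelar–Solica agreement and 9362.15 is covered: preferential rate 3% applies instead.
The additional-duty order on 9362.15 targets Karena, not Solica; it does not apply.
Duty = ¥195,096.23 × 3% = ¥5,852.89.
Line 3 (3286.26, Ravune, 2,235 units, ¥260,310.45):
Base rate for 3286.26 is 19%.
3286.26 has an FTA preferential rate, but origin Ravune is not Solica; base rate stands.
Duty = ¥260,310.45 × 19% = ¥49,458.99.
Total = ¥8,962.58 + ¥5,852.89 + ¥49,458.99 = ¥64,274.46.

¥64,274.46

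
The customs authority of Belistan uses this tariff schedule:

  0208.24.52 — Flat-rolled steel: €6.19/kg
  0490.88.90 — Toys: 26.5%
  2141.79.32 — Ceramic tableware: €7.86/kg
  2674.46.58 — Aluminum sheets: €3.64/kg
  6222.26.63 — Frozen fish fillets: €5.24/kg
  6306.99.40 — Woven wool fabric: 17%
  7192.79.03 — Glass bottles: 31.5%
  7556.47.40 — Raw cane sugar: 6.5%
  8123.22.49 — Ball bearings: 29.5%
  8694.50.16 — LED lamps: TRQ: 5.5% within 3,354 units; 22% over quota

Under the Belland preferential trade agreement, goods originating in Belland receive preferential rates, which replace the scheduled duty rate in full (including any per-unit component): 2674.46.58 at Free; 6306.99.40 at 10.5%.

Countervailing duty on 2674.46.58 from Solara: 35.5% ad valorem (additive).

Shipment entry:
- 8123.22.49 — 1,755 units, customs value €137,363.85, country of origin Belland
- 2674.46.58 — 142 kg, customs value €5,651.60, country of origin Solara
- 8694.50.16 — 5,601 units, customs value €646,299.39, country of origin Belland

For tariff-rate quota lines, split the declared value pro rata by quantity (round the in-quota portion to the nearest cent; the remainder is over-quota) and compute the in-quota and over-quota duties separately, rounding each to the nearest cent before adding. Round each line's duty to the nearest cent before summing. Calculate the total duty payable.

€121,373.42

Line 1 (8123.22.49, Belland, 1,755 units, €137,363.85):
Base rate for 8123.22.49 is 29.5%.
Origin Belland is the FTA partner but 8123.22.49 is not on the preference list; base rate stands.
Duty = €137,363.85 × 29.5% = €40,522.34.
Line 2 (2674.46.58, Solara, 142 kg, €5,651.60):
Base rate for 2674.46.58 is €3.64/kg.
2674.46.58 has an FTA preferential rate, but origin Solara is not Belland; base rate stands.
Additional duty on 2674.46.58 from Solara: +35.5% ad valorem. Applied ad valorem rate = 35.5%.
Duty = €5,651.60 × 35.5% + 142 × €3.64 = €2,523.20.
Line 3 (8694.50.16, Belland, 5,601 units, €646,299.39):
Code 8694.50.16 is under a tariff-rate quota (threshold 3,354 units). In-quota: 3,354 units at 5.5%; over-quota: 2,247 units at 22%.
Pro-rata value split: in-quota = €646,299.39 × 3,354/5,601 = €387,018.06; over-quota = €646,299.39 − €387,018.06 = €259,281.33.
In-quota duty = €387,018.06 × 5.5% = €21,285.99. Over-quota duty = €259,281.33 × 22% = €57,041.89.
Line duty = €21,285.99 + €57,041.89 = €78,327.88.
Total = €40,522.34 + €2,523.20 + €78,327.88 = €121,373.42.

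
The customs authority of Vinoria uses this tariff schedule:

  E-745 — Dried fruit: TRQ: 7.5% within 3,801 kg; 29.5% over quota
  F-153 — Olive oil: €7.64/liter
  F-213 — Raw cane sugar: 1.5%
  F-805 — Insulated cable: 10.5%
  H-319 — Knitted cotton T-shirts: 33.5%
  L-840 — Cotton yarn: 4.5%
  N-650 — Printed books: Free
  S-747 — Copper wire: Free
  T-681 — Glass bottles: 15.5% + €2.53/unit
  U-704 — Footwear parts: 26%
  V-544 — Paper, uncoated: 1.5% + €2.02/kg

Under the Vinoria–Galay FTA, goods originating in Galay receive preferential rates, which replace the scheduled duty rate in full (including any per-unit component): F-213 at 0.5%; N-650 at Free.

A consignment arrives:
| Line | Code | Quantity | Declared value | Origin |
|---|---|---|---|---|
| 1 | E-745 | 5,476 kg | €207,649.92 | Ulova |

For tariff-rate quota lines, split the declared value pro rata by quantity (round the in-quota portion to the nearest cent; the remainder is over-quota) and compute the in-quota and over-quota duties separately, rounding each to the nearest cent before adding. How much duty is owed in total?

€29,547.26

Line 1 (E-745, Ulova, 5,476 kg, €207,649.92):
Code E-745 is under a tariff-rate quota (threshold 3,801 kg). In-quota: 3,801 kg at 7.5%; over-quota: 1,675 kg at 29.5%.
Pro-rata value split: in-quota = €207,649.92 × 3,801/5,476 = €144,133.92; over-quota = €207,649.92 − €144,133.92 = €63,516.00.
In-quota duty = €144,133.92 × 7.5% = €10,810.04. Over-quota duty = €63,516.00 × 29.5% = €18,737.22.
Line duty = €10,810.04 + €18,737.22 = €29,547.26.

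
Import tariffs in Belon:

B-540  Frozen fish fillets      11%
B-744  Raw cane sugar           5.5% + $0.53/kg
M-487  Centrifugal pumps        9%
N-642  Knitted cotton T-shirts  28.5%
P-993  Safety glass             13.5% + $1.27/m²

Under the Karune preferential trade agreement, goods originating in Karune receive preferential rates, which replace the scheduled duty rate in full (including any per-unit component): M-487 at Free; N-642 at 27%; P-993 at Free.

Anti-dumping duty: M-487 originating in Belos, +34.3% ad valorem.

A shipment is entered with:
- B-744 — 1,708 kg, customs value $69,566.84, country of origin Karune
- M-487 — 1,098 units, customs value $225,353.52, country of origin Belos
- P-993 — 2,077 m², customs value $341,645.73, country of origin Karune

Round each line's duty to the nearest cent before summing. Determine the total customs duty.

Line 1 (B-744, Karune, 1,708 kg, $69,566.84):
Base rate for B-744 is 5.5% + $0.53/kg.
Origin Karune is the FTA partner but B-744 is not on the preference list; base rate stands.
Duty = $69,566.84 × 5.5% + 1,708 × $0.53 = $4,731.42.
Line 2 (M-487, Belos, 1,098 units, $225,353.52):
Base rate for M-487 is 9%.
M-487 has an FTA preferential rate, but origin Belos is not Karune; base rate stands.
Additional duty on M-487 from Belos: +34.3%. Applied ad valorem rate: 9% + 34.3% = 43.3%.
Duty = $225,353.52 × 43.3% = $97,578.07.
Line 3 (P-993, Karune, 2,077 m², $341,645.73):
Base rate for P-993 is 13.5% + $1.27/m².
Origin Karune qualifies under the Belon–Karune agreement and P-993 is covered: preferential rate Free applies instead.
Duty = $341,645.73 × 0% = $0.00.
Total = $4,731.42 + $97,578.07 + $0.00 = $102,309.49.

$102,309.49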